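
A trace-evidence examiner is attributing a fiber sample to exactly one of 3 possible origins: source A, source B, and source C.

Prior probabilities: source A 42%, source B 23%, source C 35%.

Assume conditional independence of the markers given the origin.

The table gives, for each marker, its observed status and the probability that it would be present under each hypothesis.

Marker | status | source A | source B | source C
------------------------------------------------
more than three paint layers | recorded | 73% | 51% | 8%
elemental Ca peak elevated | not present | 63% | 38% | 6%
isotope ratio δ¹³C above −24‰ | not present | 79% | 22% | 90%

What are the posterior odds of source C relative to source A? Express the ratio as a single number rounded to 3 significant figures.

0.110

Posterior odds equal prior odds times the likelihood ratio; only the two competing hypotheses matter (using 1 − P(present | H) for each absent marker).
  source C: 0.35 × 0.08 × (1 − 0.06) × (1 − 0.90) = 0.002632
  source A: 0.42 × 0.73 × (1 − 0.63) × (1 − 0.79) = 0.023823
Posterior odds = 0.002632 / 0.023823 ≈ 0.110.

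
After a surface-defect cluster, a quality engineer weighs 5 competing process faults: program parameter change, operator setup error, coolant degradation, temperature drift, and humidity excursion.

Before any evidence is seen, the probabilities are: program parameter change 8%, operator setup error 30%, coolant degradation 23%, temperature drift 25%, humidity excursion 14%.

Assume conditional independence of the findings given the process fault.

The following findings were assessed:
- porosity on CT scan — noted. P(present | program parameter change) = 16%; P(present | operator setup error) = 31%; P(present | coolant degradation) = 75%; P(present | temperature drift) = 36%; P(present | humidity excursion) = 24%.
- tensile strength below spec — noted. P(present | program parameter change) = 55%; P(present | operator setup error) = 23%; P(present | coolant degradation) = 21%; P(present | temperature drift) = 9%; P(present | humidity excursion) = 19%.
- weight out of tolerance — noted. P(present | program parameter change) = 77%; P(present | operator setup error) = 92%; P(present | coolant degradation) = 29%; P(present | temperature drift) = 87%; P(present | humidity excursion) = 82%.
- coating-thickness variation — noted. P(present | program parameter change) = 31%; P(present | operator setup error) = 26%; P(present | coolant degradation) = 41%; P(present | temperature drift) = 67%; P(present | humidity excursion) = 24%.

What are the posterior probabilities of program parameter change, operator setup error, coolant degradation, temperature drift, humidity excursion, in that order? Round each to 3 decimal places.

0.098, 0.300, 0.252, 0.276, 0.074

By Bayes' rule with conditional independence, the unnormalized weight for each hypothesis is prior × ∏ likelihoods:
  program parameter change: 0.08 × 0.16 × 0.55 × 0.77 × 0.31 = 0.0016804
  operator setup error: 0.30 × 0.31 × 0.23 × 0.92 × 0.26 = 0.0051165
  coolant degradation: 0.23 × 0.75 × 0.21 × 0.29 × 0.41 = 0.0043072
  temperature drift: 0.25 × 0.36 × 0.09 × 0.87 × 0.67 = 0.0047215
  humidity excursion: 0.14 × 0.24 × 0.19 × 0.82 × 0.24 = 0.0012564
Normalizing constant Z = 0.0016804 + 0.0051165 + 0.0043072 + 0.0047215 + 0.0012564 = 0.017082.
P(program parameter change | evidence) = 0.0016804 / 0.017082 ≈ 0.098
P(operator setup error | evidence) = 0.0051165 / 0.017082 ≈ 0.300
P(coolant degradation | evidence) = 0.0043072 / 0.017082 ≈ 0.252
P(temperature drift | evidence) = 0.0047215 / 0.017082 ≈ 0.276
P(humidity excursion | evidence) = 0.0012564 / 0.017082 ≈ 0.074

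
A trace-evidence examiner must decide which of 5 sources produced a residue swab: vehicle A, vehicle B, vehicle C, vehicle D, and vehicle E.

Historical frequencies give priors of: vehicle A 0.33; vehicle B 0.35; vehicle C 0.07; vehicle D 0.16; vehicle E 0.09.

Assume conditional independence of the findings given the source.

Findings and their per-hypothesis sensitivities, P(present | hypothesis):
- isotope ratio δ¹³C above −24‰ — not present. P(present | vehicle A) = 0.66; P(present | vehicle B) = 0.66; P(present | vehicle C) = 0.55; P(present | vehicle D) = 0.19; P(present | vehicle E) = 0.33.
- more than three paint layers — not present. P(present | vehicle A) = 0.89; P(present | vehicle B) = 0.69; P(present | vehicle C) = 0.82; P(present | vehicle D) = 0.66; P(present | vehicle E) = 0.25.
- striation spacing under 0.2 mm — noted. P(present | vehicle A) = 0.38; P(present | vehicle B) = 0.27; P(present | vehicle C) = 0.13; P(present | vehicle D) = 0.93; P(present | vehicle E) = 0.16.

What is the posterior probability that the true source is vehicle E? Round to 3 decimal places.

Multiply each prior by the joint likelihood of the evidence pattern (using 1 − P(present | H) for each absent finding):
  vehicle A: 0.33 × (1 − 0.66) × (1 − 0.89) × 0.38 = 0.00469
  vehicle B: 0.35 × (1 − 0.66) × (1 − 0.69) × 0.27 = 0.0099603
  vehicle C: 0.07 × (1 − 0.55) × (1 − 0.82) × 0.13 = 0.0007371
  vehicle D: 0.16 × (1 − 0.19) × (1 − 0.66) × 0.93 = 0.04098
  vehicle E: 0.09 × (1 − 0.33) × (1 − 0.25) × 0.16 = 0.007236
Normalizing constant Z = 0.00469 + 0.0099603 + 0.0007371 + 0.04098 + 0.007236 = 0.063603.
P(vehicle E | evidence) = 0.007236 / 0.063603 ≈ 0.114.

0.114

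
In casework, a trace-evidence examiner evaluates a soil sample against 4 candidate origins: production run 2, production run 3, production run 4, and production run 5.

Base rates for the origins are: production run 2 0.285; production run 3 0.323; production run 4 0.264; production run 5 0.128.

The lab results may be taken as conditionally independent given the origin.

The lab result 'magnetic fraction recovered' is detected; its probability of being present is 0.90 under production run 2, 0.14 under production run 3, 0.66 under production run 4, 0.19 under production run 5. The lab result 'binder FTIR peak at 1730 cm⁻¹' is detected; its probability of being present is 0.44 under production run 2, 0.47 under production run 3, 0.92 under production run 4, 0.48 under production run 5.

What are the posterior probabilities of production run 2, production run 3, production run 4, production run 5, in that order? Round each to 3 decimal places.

By Bayes' rule with conditional independence, the unnormalized weight for each hypothesis is prior × ∏ likelihoods:
  production run 2: 0.285 × 0.90 × 0.44 = 0.11286
  production run 3: 0.323 × 0.14 × 0.47 = 0.021253
  production run 4: 0.264 × 0.66 × 0.92 = 0.1603
  production run 5: 0.128 × 0.19 × 0.48 = 0.011674
Normalizing constant Z = 0.11286 + 0.021253 + 0.1603 + 0.011674 = 0.30609.
P(production run 2 | evidence) = 0.11286 / 0.30609 ≈ 0.369
P(production run 3 | evidence) = 0.021253 / 0.30609 ≈ 0.069
P(production run 4 | evidence) = 0.1603 / 0.30609 ≈ 0.524
P(production run 5 | evidence) = 0.011674 / 0.30609 ≈ 0.038

0.369, 0.069, 0.524, 0.038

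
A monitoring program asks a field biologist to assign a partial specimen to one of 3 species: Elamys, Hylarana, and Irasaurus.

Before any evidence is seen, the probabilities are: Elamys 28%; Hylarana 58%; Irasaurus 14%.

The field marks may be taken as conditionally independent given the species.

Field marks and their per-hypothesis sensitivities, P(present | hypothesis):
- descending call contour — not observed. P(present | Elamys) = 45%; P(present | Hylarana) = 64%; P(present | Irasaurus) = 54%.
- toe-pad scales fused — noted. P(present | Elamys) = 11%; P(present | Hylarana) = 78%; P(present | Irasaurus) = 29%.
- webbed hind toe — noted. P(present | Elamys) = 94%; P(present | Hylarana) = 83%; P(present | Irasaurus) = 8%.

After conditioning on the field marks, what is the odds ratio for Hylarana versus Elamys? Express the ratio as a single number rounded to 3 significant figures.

8.49

Posterior odds equal prior odds times the likelihood ratio; only the two competing hypotheses matter (using 1 − P(present | H) for each absent field mark).
  Hylarana: 0.58 × (1 − 0.64) × 0.78 × 0.83 = 0.13518
  Elamys: 0.28 × (1 − 0.45) × 0.11 × 0.94 = 0.015924
Odds(Hylarana : Elamys) = 0.13518 / 0.015924 ≈ 8.49.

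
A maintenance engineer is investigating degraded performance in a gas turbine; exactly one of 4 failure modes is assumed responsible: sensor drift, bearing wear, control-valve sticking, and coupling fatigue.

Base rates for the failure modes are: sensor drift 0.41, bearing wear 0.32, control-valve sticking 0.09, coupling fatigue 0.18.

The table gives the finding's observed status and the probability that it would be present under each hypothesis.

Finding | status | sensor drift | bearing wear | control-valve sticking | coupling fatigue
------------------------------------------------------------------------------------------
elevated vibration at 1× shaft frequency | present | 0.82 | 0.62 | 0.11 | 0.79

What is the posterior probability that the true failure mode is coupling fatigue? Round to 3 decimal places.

0.207

Multiply each prior by the likelihood of the finding:
  sensor drift: 0.41 × 0.82 = 0.3362
  bearing wear: 0.32 × 0.62 = 0.1984
  control-valve sticking: 0.09 × 0.11 = 0.0099
  coupling fatigue: 0.18 × 0.79 = 0.1422
Marginal likelihood of the evidence = 0.6867.
P(coupling fatigue | evidence) = 0.1422 / 0.6867 ≈ 0.207.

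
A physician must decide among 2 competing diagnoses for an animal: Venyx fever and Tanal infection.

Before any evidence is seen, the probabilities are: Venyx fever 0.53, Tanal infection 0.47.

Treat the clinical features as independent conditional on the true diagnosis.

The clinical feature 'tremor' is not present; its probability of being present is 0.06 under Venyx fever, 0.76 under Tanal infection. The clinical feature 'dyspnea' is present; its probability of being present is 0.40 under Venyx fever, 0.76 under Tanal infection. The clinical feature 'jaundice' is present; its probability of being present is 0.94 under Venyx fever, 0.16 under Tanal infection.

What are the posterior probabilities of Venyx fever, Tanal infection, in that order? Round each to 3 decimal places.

0.932, 0.068

Multiply each prior by the joint likelihood of the clinical feature pattern (using 1 − P(present | H) for each absent clinical feature):
  Venyx fever: 0.53 × (1 − 0.06) × 0.40 × 0.94 = 0.18732
  Tanal infection: 0.47 × (1 − 0.76) × 0.76 × 0.16 = 0.013716
The unnormalized weights sum to 0.20104.
P(Venyx fever | evidence) = 0.18732 / 0.20104 ≈ 0.932
P(Tanal infection | evidence) = 0.013716 / 0.20104 ≈ 0.068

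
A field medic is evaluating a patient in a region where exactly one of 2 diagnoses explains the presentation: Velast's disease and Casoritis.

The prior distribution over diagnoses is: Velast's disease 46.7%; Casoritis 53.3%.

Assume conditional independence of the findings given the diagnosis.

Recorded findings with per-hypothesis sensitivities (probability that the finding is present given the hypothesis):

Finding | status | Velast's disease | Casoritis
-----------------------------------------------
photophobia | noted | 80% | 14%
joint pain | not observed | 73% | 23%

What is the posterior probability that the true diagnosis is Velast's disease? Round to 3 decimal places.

By Bayes' rule with conditional independence, the unnormalized weight for each hypothesis is prior × ∏ likelihoods (using 1 − P(present | H) for each absent finding):
  Velast's disease: 0.467 × 0.80 × (1 − 0.73) = 0.10087
  Casoritis: 0.533 × 0.14 × (1 − 0.23) = 0.057457
Normalizing constant Z = 0.10087 + 0.057457 = 0.15833.
P(Velast's disease | evidence) = 0.10087 / 0.15833 ≈ 0.637.

0.637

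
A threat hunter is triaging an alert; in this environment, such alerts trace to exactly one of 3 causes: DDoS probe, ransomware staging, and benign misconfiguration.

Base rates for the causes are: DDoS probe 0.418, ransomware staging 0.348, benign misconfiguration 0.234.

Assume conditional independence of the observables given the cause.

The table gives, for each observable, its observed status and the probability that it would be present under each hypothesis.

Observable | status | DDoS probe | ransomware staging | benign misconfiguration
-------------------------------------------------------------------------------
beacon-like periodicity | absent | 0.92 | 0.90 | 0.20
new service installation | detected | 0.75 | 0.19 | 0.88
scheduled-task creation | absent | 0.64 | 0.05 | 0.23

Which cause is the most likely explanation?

Multiply each prior by the joint likelihood of the observable pattern (using 1 − P(present | H) for each absent observable):
  DDoS probe: 0.418 × (1 − 0.92) × 0.75 × (1 − 0.64) = 0.0090288
  ransomware staging: 0.348 × (1 − 0.90) × 0.19 × (1 − 0.05) = 0.0062814
  benign misconfiguration: 0.234 × (1 − 0.20) × 0.88 × (1 − 0.23) = 0.12685
The unnormalized weights sum to 0.14216.
P(DDoS probe | evidence) ≈ 0.0090288 / 0.14216 ≈ 0.064
P(ransomware staging | evidence) ≈ 0.0062814 / 0.14216 ≈ 0.044
P(benign misconfiguration | evidence) ≈ 0.12685 / 0.14216 ≈ 0.892
The largest is 0.892, so benign misconfiguration is most probable.

benign misconfiguration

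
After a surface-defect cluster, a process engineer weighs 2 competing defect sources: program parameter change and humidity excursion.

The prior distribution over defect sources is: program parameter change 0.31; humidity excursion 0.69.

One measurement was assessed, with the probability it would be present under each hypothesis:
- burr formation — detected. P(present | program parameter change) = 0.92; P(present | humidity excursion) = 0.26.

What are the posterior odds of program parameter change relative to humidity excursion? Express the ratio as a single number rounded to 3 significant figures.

The normalizing constant cancels in an odds ratio, so compute prior × likelihood for the two hypotheses only:
  program parameter change: 0.31 × 0.92 = 0.2852
  humidity excursion: 0.69 × 0.26 = 0.1794
Odds(program parameter change : humidity excursion) = 0.2852 / 0.1794 ≈ 1.59.

1.59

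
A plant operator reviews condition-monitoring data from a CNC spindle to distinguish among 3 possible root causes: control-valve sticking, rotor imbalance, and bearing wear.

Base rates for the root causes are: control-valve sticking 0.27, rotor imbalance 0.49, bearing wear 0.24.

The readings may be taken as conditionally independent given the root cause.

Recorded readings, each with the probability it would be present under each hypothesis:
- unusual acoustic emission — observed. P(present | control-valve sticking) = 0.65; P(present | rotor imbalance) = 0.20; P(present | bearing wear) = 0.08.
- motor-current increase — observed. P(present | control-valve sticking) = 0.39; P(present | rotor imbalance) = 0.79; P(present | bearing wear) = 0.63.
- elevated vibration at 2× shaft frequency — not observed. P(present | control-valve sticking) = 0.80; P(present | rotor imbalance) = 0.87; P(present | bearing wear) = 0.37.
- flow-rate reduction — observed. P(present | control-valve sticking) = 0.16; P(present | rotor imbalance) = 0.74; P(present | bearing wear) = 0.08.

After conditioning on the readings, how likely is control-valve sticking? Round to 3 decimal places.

By Bayes' rule with conditional independence, the unnormalized weight for each hypothesis is prior × ∏ likelihoods (using 1 − P(present | H) for each absent reading):
  control-valve sticking: 0.27 × 0.65 × 0.39 × (1 − 0.80) × 0.16 = 0.0021902
  rotor imbalance: 0.49 × 0.20 × 0.79 × (1 − 0.87) × 0.74 = 0.0074478
  bearing wear: 0.24 × 0.08 × 0.63 × (1 − 0.37) × 0.08 = 0.00060964
The unnormalized weights sum to 0.010248.
P(control-valve sticking | evidence) = 0.0021902 / 0.010248 ≈ 0.214.

0.214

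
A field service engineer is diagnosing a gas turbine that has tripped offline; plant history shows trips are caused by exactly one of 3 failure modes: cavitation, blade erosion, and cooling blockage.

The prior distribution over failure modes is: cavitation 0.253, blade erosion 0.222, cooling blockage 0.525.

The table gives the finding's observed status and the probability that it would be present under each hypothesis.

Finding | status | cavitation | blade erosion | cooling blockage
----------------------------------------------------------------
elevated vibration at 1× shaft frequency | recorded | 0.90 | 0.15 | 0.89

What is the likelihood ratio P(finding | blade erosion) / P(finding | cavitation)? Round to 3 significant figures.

0.167

The Bayes factor is the ratio of the two likelihoods.
  blade erosion: 0.15
  cavitation: 0.9
Bayes factor = 0.15 / 0.9 ≈ 0.167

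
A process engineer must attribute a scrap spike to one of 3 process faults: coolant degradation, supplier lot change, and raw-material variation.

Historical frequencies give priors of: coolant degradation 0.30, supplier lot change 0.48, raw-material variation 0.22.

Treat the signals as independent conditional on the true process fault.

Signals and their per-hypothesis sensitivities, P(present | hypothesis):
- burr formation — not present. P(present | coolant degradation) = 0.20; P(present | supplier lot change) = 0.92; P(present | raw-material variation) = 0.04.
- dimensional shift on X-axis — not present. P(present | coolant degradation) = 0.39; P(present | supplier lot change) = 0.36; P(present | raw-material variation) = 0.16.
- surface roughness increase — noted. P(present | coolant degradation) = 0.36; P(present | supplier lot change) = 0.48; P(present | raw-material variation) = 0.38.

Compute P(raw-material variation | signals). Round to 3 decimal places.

Multiply each prior by the joint likelihood of the signal pattern (using 1 − P(present | H) for each absent signal):
  coolant degradation: 0.30 × (1 − 0.20) × (1 − 0.39) × 0.36 = 0.052704
  supplier lot change: 0.48 × (1 − 0.92) × (1 − 0.36) × 0.48 = 0.011796
  raw-material variation: 0.22 × (1 − 0.04) × (1 − 0.16) × 0.38 = 0.067415
The unnormalized weights sum to 0.13192.
P(raw-material variation | evidence) = 0.067415 / 0.13192 ≈ 0.511.

0.511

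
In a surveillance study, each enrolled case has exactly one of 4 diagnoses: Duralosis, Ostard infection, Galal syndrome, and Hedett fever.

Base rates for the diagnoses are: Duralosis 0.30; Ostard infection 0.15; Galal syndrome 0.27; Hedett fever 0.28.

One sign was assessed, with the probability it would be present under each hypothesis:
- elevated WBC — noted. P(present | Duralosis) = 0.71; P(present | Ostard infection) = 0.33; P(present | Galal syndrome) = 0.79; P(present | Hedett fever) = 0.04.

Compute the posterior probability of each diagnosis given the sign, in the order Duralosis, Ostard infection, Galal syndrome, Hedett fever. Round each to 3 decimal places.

By Bayes' rule, the unnormalized weight for each hypothesis is prior × likelihood:
  Duralosis: 0.30 × 0.71 = 0.213
  Ostard infection: 0.15 × 0.33 = 0.0495
  Galal syndrome: 0.27 × 0.79 = 0.2133
  Hedett fever: 0.28 × 0.04 = 0.0112
The unnormalized weights sum to 0.487.
P(Duralosis | evidence) = 0.213 / 0.487 ≈ 0.437
P(Ostard infection | evidence) = 0.0495 / 0.487 ≈ 0.102
P(Galal syndrome | evidence) = 0.2133 / 0.487 ≈ 0.438
P(Hedett fever | evidence) = 0.0112 / 0.487 ≈ 0.023

0.437, 0.102, 0.438, 0.023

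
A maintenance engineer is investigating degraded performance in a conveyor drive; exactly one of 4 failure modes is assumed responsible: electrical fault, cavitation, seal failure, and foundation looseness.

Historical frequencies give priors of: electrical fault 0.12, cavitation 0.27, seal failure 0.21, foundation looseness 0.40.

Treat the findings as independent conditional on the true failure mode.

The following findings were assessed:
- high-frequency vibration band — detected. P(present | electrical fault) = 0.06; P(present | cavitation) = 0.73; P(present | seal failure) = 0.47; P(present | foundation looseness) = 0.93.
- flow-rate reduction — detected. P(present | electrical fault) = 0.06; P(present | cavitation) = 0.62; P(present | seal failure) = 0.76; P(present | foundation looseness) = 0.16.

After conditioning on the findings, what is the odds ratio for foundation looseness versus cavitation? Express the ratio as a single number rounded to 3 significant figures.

Posterior odds equal prior odds times the likelihood ratio; only the two competing hypotheses matter.
  foundation looseness: 0.40 × 0.93 × 0.16 = 0.05952
  cavitation: 0.27 × 0.73 × 0.62 = 0.1222
Posterior odds = 0.05952 / 0.1222 ≈ 0.487.

0.487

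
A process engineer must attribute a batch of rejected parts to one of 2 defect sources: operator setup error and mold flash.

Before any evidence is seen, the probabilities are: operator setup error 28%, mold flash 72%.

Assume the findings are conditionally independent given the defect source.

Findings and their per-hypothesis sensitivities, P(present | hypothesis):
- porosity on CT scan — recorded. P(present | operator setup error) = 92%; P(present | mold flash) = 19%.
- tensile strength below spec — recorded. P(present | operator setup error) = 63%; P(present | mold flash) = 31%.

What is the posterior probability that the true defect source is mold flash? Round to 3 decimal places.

0.207

For each hypothesis, the unnormalized posterior weight is prior × product of the finding likelihoods:
  operator setup error: 0.28 × 0.92 × 0.63 = 0.16229
  mold flash: 0.72 × 0.19 × 0.31 = 0.042408
Normalizing constant Z = 0.16229 + 0.042408 = 0.2047.
P(mold flash | evidence) = 0.042408 / 0.2047 ≈ 0.207.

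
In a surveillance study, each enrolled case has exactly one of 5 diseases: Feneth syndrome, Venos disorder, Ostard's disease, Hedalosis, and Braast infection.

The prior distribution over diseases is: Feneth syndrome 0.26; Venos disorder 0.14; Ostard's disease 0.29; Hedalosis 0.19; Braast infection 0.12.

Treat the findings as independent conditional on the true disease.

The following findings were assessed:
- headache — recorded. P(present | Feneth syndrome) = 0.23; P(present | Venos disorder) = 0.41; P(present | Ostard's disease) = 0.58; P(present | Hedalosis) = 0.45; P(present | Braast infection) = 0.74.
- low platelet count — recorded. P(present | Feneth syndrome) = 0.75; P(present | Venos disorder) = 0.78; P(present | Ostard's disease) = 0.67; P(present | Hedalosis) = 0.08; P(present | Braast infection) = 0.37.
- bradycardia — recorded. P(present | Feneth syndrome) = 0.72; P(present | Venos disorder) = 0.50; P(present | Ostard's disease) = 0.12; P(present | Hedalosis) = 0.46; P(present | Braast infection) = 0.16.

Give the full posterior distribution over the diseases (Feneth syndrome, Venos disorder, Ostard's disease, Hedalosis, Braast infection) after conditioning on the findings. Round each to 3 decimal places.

Multiply each prior by the joint likelihood of the evidence pattern:
  Feneth syndrome: 0.26 × 0.23 × 0.75 × 0.72 = 0.032292
  Venos disorder: 0.14 × 0.41 × 0.78 × 0.50 = 0.022386
  Ostard's disease: 0.29 × 0.58 × 0.67 × 0.12 = 0.013523
  Hedalosis: 0.19 × 0.45 × 0.08 × 0.46 = 0.0031464
  Braast infection: 0.12 × 0.74 × 0.37 × 0.16 = 0.005257
The unnormalized weights sum to 0.076605.
P(Feneth syndrome | evidence) = 0.032292 / 0.076605 ≈ 0.422
P(Venos disorder | evidence) = 0.022386 / 0.076605 ≈ 0.292
P(Ostard's disease | evidence) = 0.013523 / 0.076605 ≈ 0.177
P(Hedalosis | evidence) = 0.0031464 / 0.076605 ≈ 0.041
P(Braast infection | evidence) = 0.005257 / 0.076605 ≈ 0.069

0.422, 0.292, 0.177, 0.041, 0.069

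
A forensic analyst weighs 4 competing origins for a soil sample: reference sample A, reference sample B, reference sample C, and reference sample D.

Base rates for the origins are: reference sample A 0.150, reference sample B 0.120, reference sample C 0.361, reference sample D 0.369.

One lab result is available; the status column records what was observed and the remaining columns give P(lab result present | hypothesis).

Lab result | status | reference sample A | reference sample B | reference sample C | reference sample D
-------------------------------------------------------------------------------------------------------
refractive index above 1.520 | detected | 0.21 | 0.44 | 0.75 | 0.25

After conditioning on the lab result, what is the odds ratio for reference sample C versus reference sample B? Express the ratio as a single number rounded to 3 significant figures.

5.13

Posterior odds equal prior odds times the likelihood ratio; only the two competing hypotheses matter.
  reference sample C: 0.361 × 0.75 = 0.27075
  reference sample B: 0.120 × 0.44 = 0.0528
Posterior odds = 0.27075 / 0.0528 ≈ 5.13.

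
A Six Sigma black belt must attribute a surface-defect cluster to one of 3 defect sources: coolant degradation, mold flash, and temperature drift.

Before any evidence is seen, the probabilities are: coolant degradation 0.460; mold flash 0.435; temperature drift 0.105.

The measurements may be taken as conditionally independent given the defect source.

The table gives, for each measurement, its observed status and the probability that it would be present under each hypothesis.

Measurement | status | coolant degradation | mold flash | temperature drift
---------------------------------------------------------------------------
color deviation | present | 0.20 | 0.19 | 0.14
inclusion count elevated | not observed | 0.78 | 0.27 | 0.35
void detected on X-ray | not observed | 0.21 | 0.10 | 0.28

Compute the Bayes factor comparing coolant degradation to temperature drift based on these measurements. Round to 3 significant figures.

Take the product of per-measurement likelihoods under each hypothesis (using 1 − P(present | H) for each absent measurement), then divide.
  coolant degradation: 0.20 × (1 − 0.78) × (1 − 0.21) = 0.03476
  temperature drift: 0.14 × (1 − 0.35) × (1 − 0.28) = 0.06552
Bayes factor = 0.03476 / 0.06552 ≈ 0.531

0.531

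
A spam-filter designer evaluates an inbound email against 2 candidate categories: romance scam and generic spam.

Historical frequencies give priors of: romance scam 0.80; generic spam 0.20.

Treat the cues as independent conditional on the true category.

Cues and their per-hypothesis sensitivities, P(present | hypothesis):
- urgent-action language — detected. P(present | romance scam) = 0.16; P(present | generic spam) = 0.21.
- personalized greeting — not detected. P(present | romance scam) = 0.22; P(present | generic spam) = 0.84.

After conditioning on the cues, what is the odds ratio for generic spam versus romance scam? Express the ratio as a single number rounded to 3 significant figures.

Posterior odds equal prior odds times the likelihood ratio; only the two competing hypotheses matter (using 1 − P(present | H) for each absent cue).
  generic spam: 0.20 × 0.21 × (1 − 0.84) = 0.00672
  romance scam: 0.80 × 0.16 × (1 − 0.22) = 0.09984
Odds(generic spam : romance scam) = 0.00672 / 0.09984 ≈ 0.0673.

0.0673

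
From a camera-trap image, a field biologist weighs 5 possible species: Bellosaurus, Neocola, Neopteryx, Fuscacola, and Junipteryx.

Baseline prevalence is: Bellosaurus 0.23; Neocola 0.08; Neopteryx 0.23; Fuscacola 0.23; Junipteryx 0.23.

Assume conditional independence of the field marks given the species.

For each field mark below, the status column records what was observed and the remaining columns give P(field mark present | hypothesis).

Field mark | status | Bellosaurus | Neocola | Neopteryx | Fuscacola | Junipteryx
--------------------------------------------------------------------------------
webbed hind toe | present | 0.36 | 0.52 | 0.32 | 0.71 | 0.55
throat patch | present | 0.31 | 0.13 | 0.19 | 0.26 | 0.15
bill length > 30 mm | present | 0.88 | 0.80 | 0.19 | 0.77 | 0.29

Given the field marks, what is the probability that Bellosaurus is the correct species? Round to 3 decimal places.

0.333

For each hypothesis, the unnormalized posterior weight is prior × product of the field mark likelihoods:
  Bellosaurus: 0.23 × 0.36 × 0.31 × 0.88 = 0.022588
  Neocola: 0.08 × 0.52 × 0.13 × 0.80 = 0.0043264
  Neopteryx: 0.23 × 0.32 × 0.19 × 0.19 = 0.002657
  Fuscacola: 0.23 × 0.71 × 0.26 × 0.77 = 0.032693
  Junipteryx: 0.23 × 0.55 × 0.15 × 0.29 = 0.0055028
Marginal likelihood of the evidence = 0.067767.
P(Bellosaurus | evidence) = 0.022588 / 0.067767 ≈ 0.333.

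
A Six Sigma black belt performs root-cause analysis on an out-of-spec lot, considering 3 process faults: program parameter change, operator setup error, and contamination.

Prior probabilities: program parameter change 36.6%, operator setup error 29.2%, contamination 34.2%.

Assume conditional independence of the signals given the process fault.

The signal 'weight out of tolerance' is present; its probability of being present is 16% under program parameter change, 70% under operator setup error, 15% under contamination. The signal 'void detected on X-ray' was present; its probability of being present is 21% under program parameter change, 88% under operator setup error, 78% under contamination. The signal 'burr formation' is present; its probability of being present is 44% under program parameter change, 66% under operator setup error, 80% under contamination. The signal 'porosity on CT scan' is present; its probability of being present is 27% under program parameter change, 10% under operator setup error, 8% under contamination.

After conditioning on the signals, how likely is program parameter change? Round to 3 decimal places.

By Bayes' rule with conditional independence, the unnormalized weight for each hypothesis is prior × ∏ likelihoods:
  program parameter change: 0.366 × 0.16 × 0.21 × 0.44 × 0.27 = 0.001461
  operator setup error: 0.292 × 0.70 × 0.88 × 0.66 × 0.10 = 0.011872
  contamination: 0.342 × 0.15 × 0.78 × 0.80 × 0.08 = 0.0025609
Normalizing constant Z = 0.001461 + 0.011872 + 0.0025609 = 0.015893.
P(program parameter change | evidence) = 0.001461 / 0.015893 ≈ 0.092.

0.092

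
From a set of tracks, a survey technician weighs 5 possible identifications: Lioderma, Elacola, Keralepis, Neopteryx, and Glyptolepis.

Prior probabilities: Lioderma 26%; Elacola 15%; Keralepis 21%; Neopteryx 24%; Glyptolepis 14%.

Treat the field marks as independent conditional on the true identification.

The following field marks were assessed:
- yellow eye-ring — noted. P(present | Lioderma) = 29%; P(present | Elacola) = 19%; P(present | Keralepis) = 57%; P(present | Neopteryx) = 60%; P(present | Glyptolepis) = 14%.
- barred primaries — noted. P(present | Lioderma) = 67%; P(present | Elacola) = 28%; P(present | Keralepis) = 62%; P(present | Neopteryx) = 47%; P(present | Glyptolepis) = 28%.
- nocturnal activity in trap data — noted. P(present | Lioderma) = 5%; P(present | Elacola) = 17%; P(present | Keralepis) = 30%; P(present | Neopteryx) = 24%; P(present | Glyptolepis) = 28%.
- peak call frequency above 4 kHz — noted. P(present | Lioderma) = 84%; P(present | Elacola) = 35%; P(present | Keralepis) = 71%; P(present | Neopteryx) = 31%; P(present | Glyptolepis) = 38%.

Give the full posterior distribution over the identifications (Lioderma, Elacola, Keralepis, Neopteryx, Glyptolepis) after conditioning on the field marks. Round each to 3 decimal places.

For each hypothesis, the unnormalized posterior weight is prior × product of the field mark likelihoods:
  Lioderma: 0.26 × 0.29 × 0.67 × 0.05 × 0.84 = 0.0021218
  Elacola: 0.15 × 0.19 × 0.28 × 0.17 × 0.35 = 0.00047481
  Keralepis: 0.21 × 0.57 × 0.62 × 0.30 × 0.71 = 0.015808
  Neopteryx: 0.24 × 0.60 × 0.47 × 0.24 × 0.31 = 0.0050354
  Glyptolepis: 0.14 × 0.14 × 0.28 × 0.28 × 0.38 = 0.00058392
Normalizing constant Z = 0.0021218 + 0.00047481 + 0.015808 + 0.0050354 + 0.00058392 = 0.024023.
P(Lioderma | evidence) = 0.0021218 / 0.024023 ≈ 0.088
P(Elacola | evidence) = 0.00047481 / 0.024023 ≈ 0.020
P(Keralepis | evidence) = 0.015808 / 0.024023 ≈ 0.658
P(Neopteryx | evidence) = 0.0050354 / 0.024023 ≈ 0.210
P(Glyptolepis | evidence) = 0.00058392 / 0.024023 ≈ 0.024

0.088, 0.020, 0.658, 0.210, 0.024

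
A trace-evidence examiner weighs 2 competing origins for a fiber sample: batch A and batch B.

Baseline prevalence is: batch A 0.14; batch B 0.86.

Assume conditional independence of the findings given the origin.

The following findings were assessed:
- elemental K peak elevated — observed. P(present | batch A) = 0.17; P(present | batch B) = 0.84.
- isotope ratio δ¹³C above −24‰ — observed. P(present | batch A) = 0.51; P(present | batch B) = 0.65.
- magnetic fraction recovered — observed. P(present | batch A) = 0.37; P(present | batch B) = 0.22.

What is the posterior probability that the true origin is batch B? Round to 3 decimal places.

0.958

Multiply each prior by the joint likelihood of the evidence pattern:
  batch A: 0.14 × 0.17 × 0.51 × 0.37 = 0.0044911
  batch B: 0.86 × 0.84 × 0.65 × 0.22 = 0.1033
Marginal likelihood of the evidence = 0.10779.
P(batch B | evidence) = 0.1033 / 0.10779 ≈ 0.958.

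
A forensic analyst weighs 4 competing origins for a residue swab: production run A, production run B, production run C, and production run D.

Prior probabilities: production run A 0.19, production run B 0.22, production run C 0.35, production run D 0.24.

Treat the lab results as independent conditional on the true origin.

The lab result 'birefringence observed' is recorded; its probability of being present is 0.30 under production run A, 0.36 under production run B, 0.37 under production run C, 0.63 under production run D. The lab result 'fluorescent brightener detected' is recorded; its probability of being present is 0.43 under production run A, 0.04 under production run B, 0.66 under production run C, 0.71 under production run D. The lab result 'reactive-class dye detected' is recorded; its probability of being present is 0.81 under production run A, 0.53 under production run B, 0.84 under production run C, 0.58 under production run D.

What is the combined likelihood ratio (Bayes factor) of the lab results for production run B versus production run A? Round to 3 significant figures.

0.0730

The Bayes factor is the ratio of the joint likelihoods of the lab result pattern under the two hypotheses.
  production run B: 0.36 × 0.04 × 0.53 = 0.007632
  production run A: 0.30 × 0.43 × 0.81 = 0.10449
Bayes factor = 0.007632 / 0.10449 ≈ 0.0730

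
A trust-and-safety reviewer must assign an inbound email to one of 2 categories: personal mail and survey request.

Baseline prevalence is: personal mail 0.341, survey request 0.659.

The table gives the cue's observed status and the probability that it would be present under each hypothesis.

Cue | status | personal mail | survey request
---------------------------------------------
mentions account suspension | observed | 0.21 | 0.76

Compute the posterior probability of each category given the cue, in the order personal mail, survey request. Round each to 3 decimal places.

For each hypothesis, the unnormalized posterior weight is prior × likelihood:
  personal mail: 0.341 × 0.21 = 0.07161
  survey request: 0.659 × 0.76 = 0.50084
The unnormalized weights sum to 0.57245.
P(personal mail | evidence) = 0.07161 / 0.57245 ≈ 0.125
P(survey request | evidence) = 0.50084 / 0.57245 ≈ 0.875

0.125, 0.875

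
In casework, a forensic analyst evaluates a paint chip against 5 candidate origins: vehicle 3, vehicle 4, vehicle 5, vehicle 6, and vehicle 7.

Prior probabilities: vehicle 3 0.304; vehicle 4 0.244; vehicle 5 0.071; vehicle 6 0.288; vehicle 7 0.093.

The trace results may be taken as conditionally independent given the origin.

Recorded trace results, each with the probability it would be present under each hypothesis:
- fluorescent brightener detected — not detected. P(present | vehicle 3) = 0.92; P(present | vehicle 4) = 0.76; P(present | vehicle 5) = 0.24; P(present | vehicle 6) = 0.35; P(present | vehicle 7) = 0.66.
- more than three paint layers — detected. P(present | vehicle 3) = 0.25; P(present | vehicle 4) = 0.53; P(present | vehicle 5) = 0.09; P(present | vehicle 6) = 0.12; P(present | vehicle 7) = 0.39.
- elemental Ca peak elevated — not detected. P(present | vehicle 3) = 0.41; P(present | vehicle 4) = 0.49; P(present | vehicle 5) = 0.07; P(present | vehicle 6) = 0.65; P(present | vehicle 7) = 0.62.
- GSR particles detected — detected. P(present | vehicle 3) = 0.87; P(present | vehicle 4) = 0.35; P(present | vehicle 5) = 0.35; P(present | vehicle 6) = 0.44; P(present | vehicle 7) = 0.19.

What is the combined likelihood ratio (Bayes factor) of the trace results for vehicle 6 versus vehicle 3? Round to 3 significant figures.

The Bayes factor is the ratio of the joint likelihoods of the trace result pattern under the two hypotheses (using 1 − P(present | H) for each absent trace result).
  vehicle 6: (1 − 0.35) × 0.12 × (1 − 0.65) × 0.44 = 0.012012
  vehicle 3: (1 − 0.92) × 0.25 × (1 − 0.41) × 0.87 = 0.010266
Bayes factor = 0.012012 / 0.010266 ≈ 1.17

1.17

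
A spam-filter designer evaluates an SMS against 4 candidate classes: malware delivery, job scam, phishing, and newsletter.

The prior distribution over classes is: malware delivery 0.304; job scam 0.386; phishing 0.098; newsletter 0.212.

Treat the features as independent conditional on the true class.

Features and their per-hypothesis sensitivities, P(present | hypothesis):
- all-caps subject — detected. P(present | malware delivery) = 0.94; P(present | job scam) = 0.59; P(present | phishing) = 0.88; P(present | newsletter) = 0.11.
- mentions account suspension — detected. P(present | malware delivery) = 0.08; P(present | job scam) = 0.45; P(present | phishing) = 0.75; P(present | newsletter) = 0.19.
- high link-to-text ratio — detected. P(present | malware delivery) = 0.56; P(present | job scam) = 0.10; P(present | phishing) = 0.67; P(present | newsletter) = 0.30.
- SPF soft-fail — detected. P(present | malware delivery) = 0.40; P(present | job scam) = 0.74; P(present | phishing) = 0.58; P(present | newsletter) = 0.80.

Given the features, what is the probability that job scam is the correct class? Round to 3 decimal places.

Multiply each prior by the joint likelihood of the feature pattern:
  malware delivery: 0.304 × 0.94 × 0.08 × 0.56 × 0.40 = 0.0051208
  job scam: 0.386 × 0.59 × 0.45 × 0.10 × 0.74 = 0.0075837
  phishing: 0.098 × 0.88 × 0.75 × 0.67 × 0.58 = 0.025135
  newsletter: 0.212 × 0.11 × 0.19 × 0.30 × 0.80 = 0.0010634
Normalizing constant Z = 0.0051208 + 0.0075837 + 0.025135 + 0.0010634 = 0.038903.
P(job scam | evidence) = 0.0075837 / 0.038903 ≈ 0.195.

0.195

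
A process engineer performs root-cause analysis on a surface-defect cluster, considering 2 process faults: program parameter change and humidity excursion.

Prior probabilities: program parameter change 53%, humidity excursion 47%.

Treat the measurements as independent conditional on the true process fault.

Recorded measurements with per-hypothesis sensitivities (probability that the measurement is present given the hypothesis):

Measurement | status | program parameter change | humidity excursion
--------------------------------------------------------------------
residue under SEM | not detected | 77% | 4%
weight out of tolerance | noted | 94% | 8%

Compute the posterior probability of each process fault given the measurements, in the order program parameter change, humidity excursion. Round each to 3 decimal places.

0.760, 0.240

By Bayes' rule with conditional independence, the unnormalized weight for each hypothesis is prior × ∏ likelihoods (using 1 − P(present | H) for each absent measurement):
  program parameter change: 0.53 × (1 − 0.77) × 0.94 = 0.11459
  humidity excursion: 0.47 × (1 − 0.04) × 0.08 = 0.036096
The unnormalized weights sum to 0.15068.
P(program parameter change | evidence) = 0.11459 / 0.15068 ≈ 0.760
P(humidity excursion | evidence) = 0.036096 / 0.15068 ≈ 0.240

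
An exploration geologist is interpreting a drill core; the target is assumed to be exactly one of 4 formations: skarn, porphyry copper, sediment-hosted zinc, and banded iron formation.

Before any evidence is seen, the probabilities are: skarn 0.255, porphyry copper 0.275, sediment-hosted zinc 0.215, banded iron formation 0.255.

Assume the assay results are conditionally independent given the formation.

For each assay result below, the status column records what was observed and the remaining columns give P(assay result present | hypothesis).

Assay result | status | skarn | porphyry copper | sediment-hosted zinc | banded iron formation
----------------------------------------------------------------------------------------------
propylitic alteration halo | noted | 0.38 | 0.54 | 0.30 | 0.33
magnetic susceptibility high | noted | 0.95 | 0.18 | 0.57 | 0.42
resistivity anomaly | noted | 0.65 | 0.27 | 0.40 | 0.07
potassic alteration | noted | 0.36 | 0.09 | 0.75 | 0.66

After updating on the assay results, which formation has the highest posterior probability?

skarn

By Bayes' rule with conditional independence, the unnormalized weight for each hypothesis is prior × ∏ likelihoods:
  skarn: 0.255 × 0.38 × 0.95 × 0.65 × 0.36 = 0.021541
  porphyry copper: 0.275 × 0.54 × 0.18 × 0.27 × 0.09 = 0.00064954
  sediment-hosted zinc: 0.215 × 0.30 × 0.57 × 0.40 × 0.75 = 0.01103
  banded iron formation: 0.255 × 0.33 × 0.42 × 0.07 × 0.66 = 0.0016328
The unnormalized weights sum to 0.034853.
P(skarn | evidence) ≈ 0.021541 / 0.034853 ≈ 0.618
P(porphyry copper | evidence) ≈ 0.00064954 / 0.034853 ≈ 0.019
P(sediment-hosted zinc | evidence) ≈ 0.01103 / 0.034853 ≈ 0.316
P(banded iron formation | evidence) ≈ 0.0016328 / 0.034853 ≈ 0.047
The largest is 0.618, so skarn is most probable.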